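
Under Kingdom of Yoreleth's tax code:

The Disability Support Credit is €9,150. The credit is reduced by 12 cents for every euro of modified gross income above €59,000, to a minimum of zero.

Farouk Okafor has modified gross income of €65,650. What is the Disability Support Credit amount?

Disability Support Credit: 12% of the €6,650 excess over €59,000 is €798; credit = €9,150 − €798 = €8,352.

€8,352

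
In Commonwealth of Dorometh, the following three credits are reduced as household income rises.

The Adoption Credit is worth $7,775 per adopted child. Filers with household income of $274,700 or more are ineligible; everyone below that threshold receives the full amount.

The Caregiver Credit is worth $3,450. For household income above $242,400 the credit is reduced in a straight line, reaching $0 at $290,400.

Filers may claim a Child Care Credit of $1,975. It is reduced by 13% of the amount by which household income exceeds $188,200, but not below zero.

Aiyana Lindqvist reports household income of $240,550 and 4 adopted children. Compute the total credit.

Adoption Credit: base = 4 × $7,775 = $31,100. $240,550 is below the $274,700 cutoff, so the full $31,100 applies.
Caregiver Credit: $240,550 is at or below the $242,400 threshold, so the full $3,450 applies.
Child Care Credit: 13% of the $52,350 excess over $188,200 is $6,805.50 ≥ base, so the credit is $0.
Total: $31,100 + $3,450 + $0 = $34,550.

$34,550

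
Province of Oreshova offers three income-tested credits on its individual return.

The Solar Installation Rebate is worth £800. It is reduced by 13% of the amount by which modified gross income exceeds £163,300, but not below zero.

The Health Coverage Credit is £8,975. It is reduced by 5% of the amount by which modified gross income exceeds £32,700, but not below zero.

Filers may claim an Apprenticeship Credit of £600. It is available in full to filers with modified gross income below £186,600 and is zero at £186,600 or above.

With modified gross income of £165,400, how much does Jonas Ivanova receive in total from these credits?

Solar Installation Rebate: 13% of the £2,100 excess over £163,300 is £273; credit = £800 − £273 = £527.
Health Coverage Credit: 5% of the £132,700 excess over £32,700 is £6,635; credit = £8,975 − £6,635 = £2,340.
Apprenticeship Credit: £165,400 is below the £186,600 cutoff, so the full £600 applies.
Total: £527 + £2,340 + £600 = £3,467.

£3,467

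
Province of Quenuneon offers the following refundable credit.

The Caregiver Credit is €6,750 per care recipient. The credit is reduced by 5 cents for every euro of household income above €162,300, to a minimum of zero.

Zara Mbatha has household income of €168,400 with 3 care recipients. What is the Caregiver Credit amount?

€19,945

Caregiver Credit: base = 3 × €6,750 = €20,250. 5% of the €6,100 excess over €162,300 is €305; credit = €20,250 − €305 = €19,945.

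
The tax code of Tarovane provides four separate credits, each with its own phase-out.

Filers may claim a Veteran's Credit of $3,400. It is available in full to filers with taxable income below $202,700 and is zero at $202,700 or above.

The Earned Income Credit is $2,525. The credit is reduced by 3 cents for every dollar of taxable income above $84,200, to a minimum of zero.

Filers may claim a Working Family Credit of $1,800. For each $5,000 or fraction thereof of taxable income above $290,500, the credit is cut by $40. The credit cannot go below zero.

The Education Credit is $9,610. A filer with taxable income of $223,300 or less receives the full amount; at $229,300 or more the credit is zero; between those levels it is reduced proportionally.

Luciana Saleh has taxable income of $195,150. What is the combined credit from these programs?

$14,810

Veteran's Credit: $195,150 is below the $202,700 cutoff, so the full $3,400 applies.
Earned Income Credit: 3% of the $110,950 excess over $84,200 is $3,328.50 ≥ base, so the credit is $0.
Working Family Credit: $195,150 is at or below the $290,500 threshold, so the full $1,800 applies.
Education Credit: $195,150 is at or below the $223,300 threshold, so the full $9,610 applies.
Total: $3,400 + $0 + $1,800 + $9,610 = $14,810.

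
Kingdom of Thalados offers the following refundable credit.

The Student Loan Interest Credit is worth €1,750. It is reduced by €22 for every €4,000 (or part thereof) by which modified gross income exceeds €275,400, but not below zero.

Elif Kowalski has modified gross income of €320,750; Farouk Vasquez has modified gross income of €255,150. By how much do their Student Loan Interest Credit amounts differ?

Elif (€320,750): Student Loan Interest Credit: income exceeds €275,400 by €45,350, which is 12 full-or-partial €4,000 increments; reduction = 12 × €22 = €264, leaving €1,486.
Farouk (€255,150): Student Loan Interest Credit: €255,150 is at or below the €275,400 threshold, so the full €1,750 applies.
Difference: |€1,486 − €1,750| = €264.

€264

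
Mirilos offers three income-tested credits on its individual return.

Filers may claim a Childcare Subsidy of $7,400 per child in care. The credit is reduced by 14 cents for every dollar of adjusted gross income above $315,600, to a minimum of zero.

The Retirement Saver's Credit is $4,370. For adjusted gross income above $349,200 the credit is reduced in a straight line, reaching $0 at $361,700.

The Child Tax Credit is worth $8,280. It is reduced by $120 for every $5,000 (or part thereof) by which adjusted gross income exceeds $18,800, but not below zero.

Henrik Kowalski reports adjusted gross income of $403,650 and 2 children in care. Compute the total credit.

$2,473

Childcare Subsidy: base = 2 × $7,400 = $14,800. 14% of the $88,050 excess over $315,600 is $12,327; credit = $14,800 − $12,327 = $2,473.
Retirement Saver's Credit: $403,650 is at or above $361,700, so the credit is $0.
Child Tax Credit: income exceeds $18,800 by $384,850 → 77 increments × $120 = $9,240 ≥ base, so the credit is $0.
Total: $2,473 + $0 + $0 = $2,473.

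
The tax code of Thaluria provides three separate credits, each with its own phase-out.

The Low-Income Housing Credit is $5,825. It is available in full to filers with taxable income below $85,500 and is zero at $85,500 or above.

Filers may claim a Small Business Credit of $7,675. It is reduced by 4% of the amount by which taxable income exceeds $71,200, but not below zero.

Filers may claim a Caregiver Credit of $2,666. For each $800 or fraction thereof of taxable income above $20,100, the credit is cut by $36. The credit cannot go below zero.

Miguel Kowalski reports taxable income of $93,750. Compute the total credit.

$6,773

Low-Income Housing Credit: $93,750 meets or exceeds the $85,500 cutoff, so the credit is $0.
Small Business Credit: 4% of the $22,550 excess over $71,200 is $902; credit = $7,675 − $902 = $6,773.
Caregiver Credit: income exceeds $20,100 by $73,650 → 93 increments × $36 = $3,348 ≥ base, so the credit is $0.
Total: $0 + $6,773 + $0 = $6,773.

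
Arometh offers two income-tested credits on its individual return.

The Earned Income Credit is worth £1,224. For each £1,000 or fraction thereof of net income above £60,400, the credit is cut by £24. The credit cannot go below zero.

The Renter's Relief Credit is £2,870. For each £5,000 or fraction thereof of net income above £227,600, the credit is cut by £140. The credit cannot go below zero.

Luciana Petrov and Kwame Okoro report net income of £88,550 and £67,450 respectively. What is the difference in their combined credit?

Luciana (£88,550): Earned Income Credit: income exceeds £60,400 by £28,150, which is 29 full-or-partial £1,000 increments; reduction = 29 × £24 = £696, leaving £528. Renter's Relief Credit: £88,550 is at or below the £227,600 threshold, so the full £2,870 applies. total £528 + £2,870 = £3,398
Kwame (£67,450): Earned Income Credit: income exceeds £60,400 by £7,050, which is 8 full-or-partial £1,000 increments; reduction = 8 × £24 = £192, leaving £1,032. Renter's Relief Credit: £67,450 is at or below the £227,600 threshold, so the full £2,870 applies. total £1,032 + £2,870 = £3,902
Difference: |£3,398 − £3,902| = £504.

£504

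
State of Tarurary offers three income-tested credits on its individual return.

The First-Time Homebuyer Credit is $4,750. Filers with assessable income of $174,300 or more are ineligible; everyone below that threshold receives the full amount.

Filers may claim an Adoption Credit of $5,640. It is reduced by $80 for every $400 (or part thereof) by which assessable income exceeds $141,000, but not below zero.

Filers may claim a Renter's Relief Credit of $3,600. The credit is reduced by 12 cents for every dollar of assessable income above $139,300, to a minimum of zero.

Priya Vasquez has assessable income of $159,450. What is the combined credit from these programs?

$7,812

First-Time Homebuyer Credit: $159,450 is below the $174,300 cutoff, so the full $4,750 applies.
Adoption Credit: income exceeds $141,000 by $18,450, which is 47 full-or-partial $400 increments; reduction = 47 × $80 = $3,760, leaving $1,880.
Renter's Relief Credit: 12% of the $20,150 excess over $139,300 is $2,418; credit = $3,600 − $2,418 = $1,182.
Total: $4,750 + $1,880 + $1,182 = $7,812.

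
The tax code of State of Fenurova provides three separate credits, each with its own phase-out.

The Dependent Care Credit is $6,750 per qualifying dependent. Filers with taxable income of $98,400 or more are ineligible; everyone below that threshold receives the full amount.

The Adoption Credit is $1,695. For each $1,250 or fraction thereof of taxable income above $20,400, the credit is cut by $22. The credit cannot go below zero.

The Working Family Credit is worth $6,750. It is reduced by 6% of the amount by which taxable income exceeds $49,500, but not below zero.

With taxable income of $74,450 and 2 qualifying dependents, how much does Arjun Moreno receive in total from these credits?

Dependent Care Credit: base = 2 × $6,750 = $13,500. $74,450 is below the $98,400 cutoff, so the full $13,500 applies.
Adoption Credit: income exceeds $20,400 by $54,050, which is 44 full-or-partial $1,250 increments; reduction = 44 × $22 = $968, leaving $727.
Working Family Credit: 6% of the $24,950 excess over $49,500 is $1,497; credit = $6,750 − $1,497 = $5,253.
Total: $13,500 + $727 + $5,253 = $19,480.

$19,480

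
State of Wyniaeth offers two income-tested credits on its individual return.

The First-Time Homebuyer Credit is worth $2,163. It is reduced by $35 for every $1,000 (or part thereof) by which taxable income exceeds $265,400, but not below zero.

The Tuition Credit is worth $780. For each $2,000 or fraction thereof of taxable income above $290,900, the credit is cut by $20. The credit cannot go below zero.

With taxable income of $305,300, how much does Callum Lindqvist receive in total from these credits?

First-Time Homebuyer Credit: income exceeds $265,400 by $39,900, which is 40 full-or-partial $1,000 increments; reduction = 40 × $35 = $1,400, leaving $763.
Tuition Credit: income exceeds $290,900 by $14,400, which is 8 full-or-partial $2,000 increments; reduction = 8 × $20 = $160, leaving $620.
Total: $763 + $620 = $1,383.

$1,383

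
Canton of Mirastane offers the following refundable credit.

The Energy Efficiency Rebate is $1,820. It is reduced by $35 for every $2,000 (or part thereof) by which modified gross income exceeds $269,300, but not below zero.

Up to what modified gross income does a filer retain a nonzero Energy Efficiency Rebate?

After 51 increments the reduction is 51 × $35 = $1,785, leaving $35; one more increment wipes it out. Increment 51 ends at excess 51 × $2,000 = $102,000, so the highest qualifying income is $269,300 + $102,000 = $371,300.

$371,300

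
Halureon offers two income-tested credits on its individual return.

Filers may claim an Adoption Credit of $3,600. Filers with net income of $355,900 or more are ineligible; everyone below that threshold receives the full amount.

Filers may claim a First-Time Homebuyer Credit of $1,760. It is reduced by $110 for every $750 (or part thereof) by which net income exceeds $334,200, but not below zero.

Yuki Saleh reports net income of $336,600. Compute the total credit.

Adoption Credit: $336,600 is below the $355,900 cutoff, so the full $3,600 applies.
First-Time Homebuyer Credit: income exceeds $334,200 by $2,400, which is 4 full-or-partial $750 increments; reduction = 4 × $110 = $440, leaving $1,320.
Total: $3,600 + $1,320 = $4,920.

$4,920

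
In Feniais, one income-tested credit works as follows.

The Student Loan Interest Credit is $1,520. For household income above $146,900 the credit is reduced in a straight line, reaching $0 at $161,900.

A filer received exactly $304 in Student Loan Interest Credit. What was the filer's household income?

$304 is 304/1,520 of the full $1,520, so 1,216/1,520 of the $15,000 range has been used: income = $146,900 + $15,000 × 1,216/1,520 = $158,900.

$158,900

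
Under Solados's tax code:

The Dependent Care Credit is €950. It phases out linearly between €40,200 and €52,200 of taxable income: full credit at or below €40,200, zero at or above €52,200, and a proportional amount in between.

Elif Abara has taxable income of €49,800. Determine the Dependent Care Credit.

€190

Dependent Care Credit: €49,800 is €9,600 into a €12,000 phase-out range, leaving 2,400/12,000 of the credit: €950 × 2,400/12,000 = €190.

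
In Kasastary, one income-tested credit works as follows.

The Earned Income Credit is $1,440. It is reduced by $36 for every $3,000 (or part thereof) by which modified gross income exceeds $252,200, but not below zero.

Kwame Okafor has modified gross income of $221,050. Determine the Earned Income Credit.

Earned Income Credit: $221,050 is at or below the $252,200 threshold, so the full $1,440 applies.

$1,440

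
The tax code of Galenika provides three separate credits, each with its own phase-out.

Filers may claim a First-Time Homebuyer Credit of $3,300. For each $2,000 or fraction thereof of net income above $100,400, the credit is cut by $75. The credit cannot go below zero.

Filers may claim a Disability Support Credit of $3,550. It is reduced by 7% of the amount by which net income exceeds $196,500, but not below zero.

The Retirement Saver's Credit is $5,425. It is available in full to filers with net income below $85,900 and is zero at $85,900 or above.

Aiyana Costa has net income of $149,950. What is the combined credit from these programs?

$4,975

First-Time Homebuyer Credit: income exceeds $100,400 by $49,550, which is 25 full-or-partial $2,000 increments; reduction = 25 × $75 = $1,875, leaving $1,425.
Disability Support Credit: $149,950 is at or below the $196,500 threshold, so the full $3,550 applies.
Retirement Saver's Credit: $149,950 meets or exceeds the $85,900 cutoff, so the credit is $0.
Total: $1,425 + $3,550 + $0 = $4,975.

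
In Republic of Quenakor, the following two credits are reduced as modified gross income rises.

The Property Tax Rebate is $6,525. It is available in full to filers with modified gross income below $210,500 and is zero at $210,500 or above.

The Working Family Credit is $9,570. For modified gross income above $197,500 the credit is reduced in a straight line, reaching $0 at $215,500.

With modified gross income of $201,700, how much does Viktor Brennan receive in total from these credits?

$13,862

Property Tax Rebate: $201,700 is below the $210,500 cutoff, so the full $6,525 applies.
Working Family Credit: $201,700 is $4,200 into a $18,000 phase-out range, leaving 13,800/18,000 of the credit: $9,570 × 13,800/18,000 = $7,337.
Total: $6,525 + $7,337 = $13,862.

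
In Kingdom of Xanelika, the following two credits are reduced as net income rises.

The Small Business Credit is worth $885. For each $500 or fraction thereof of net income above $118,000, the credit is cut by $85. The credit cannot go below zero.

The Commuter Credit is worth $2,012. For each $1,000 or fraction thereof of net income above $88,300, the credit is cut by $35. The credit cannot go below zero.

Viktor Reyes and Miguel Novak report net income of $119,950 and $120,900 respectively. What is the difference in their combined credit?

$205

Viktor ($119,950): Small Business Credit: income exceeds $118,000 by $1,950, which is 4 full-or-partial $500 increments; reduction = 4 × $85 = $340, leaving $545. Commuter Credit: income exceeds $88,300 by $31,650, which is 32 full-or-partial $1,000 increments; reduction = 32 × $35 = $1,120, leaving $892. total $545 + $892 = $1,437
Miguel ($120,900): Small Business Credit: income exceeds $118,000 by $2,900, which is 6 full-or-partial $500 increments; reduction = 6 × $85 = $510, leaving $375. Commuter Credit: income exceeds $88,300 by $32,600, which is 33 full-or-partial $1,000 increments; reduction = 33 × $35 = $1,155, leaving $857. total $375 + $857 = $1,232
Difference: |$1,437 − $1,232| = $205.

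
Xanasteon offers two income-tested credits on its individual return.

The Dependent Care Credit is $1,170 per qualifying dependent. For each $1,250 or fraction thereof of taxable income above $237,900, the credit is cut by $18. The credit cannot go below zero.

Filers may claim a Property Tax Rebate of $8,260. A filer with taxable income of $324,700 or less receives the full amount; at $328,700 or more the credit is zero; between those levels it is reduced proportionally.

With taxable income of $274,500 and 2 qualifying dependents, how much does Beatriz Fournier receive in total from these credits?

$10,060

Dependent Care Credit: base = 2 × $1,170 = $2,340. income exceeds $237,900 by $36,600, which is 30 full-or-partial $1,250 increments; reduction = 30 × $18 = $540, leaving $1,800.
Property Tax Rebate: $274,500 is at or below the $324,700 threshold, so the full $8,260 applies.
Total: $1,800 + $8,260 = $10,060.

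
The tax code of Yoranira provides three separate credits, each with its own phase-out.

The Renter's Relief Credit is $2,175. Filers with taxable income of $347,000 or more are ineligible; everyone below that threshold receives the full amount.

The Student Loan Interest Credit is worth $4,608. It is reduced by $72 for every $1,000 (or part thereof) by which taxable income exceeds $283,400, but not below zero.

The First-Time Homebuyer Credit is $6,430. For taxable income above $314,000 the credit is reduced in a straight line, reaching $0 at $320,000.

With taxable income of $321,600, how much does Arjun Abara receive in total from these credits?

$3,975

Renter's Relief Credit: $321,600 is below the $347,000 cutoff, so the full $2,175 applies.
Student Loan Interest Credit: income exceeds $283,400 by $38,200, which is 39 full-or-partial $1,000 increments; reduction = 39 × $72 = $2,808, leaving $1,800.
First-Time Homebuyer Credit: $321,600 is at or above $320,000, so the credit is $0.
Total: $2,175 + $1,800 + $0 = $3,975.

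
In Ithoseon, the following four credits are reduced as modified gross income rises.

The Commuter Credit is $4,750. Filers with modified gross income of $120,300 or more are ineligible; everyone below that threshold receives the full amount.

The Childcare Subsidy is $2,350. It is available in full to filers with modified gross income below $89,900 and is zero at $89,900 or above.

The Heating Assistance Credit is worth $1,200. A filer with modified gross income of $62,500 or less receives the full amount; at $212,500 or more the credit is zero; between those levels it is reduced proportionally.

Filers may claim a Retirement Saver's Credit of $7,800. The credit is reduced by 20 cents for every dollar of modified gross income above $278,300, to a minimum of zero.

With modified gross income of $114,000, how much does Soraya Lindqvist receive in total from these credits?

Commuter Credit: $114,000 is below the $120,300 cutoff, so the full $4,750 applies.
Childcare Subsidy: $114,000 meets or exceeds the $89,900 cutoff, so the credit is $0.
Heating Assistance Credit: $114,000 is $51,500 into a $150,000 phase-out range, leaving 98,500/150,000 of the credit: $1,200 × 98,500/150,000 = $788.
Retirement Saver's Credit: $114,000 is at or below the $278,300 threshold, so the full $7,800 applies.
Total: $4,750 + $0 + $788 + $7,800 = $13,338.

$13,338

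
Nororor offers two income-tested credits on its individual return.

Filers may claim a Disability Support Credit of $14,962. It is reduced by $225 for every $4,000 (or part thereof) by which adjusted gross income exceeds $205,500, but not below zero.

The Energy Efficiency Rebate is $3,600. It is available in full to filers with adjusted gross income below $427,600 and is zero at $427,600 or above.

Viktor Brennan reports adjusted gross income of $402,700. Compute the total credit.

$7,312

Disability Support Credit: income exceeds $205,500 by $197,200, which is 50 full-or-partial $4,000 increments; reduction = 50 × $225 = $11,250, leaving $3,712.
Energy Efficiency Rebate: $402,700 is below the $427,600 cutoff, so the full $3,600 applies.
Total: $3,712 + $3,600 = $7,312.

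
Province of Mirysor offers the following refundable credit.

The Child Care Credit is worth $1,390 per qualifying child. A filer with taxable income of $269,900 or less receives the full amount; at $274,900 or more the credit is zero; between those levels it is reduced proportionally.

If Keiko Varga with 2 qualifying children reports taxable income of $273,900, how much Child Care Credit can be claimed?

$556

Child Care Credit: base = 2 × $1,390 = $2,780. $273,900 is $4,000 into a $5,000 phase-out range, leaving 1,000/5,000 of the credit: $2,780 × 1,000/5,000 = $556.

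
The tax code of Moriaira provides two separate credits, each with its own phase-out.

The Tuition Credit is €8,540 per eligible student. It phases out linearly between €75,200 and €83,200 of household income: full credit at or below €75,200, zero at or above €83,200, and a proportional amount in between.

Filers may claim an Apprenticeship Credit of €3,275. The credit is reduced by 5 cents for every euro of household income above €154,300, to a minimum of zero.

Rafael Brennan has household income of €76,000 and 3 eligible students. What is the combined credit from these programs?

Tuition Credit: base = 3 × €8,540 = €25,620. €76,000 is €800 into a €8,000 phase-out range, leaving 7,200/8,000 of the credit: €25,620 × 7,200/8,000 = €23,058.
Apprenticeship Credit: €76,000 is at or below the €154,300 threshold, so the full €3,275 applies.
Total: €23,058 + €3,275 = €26,333.

€26,333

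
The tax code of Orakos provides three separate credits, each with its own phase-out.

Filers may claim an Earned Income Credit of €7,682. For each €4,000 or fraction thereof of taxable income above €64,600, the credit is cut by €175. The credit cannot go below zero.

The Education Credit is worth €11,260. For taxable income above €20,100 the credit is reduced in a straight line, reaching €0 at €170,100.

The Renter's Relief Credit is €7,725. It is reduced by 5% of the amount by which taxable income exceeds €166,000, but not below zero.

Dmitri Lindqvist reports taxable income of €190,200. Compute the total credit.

€8,597

Earned Income Credit: income exceeds €64,600 by €125,600, which is 32 full-or-partial €4,000 increments; reduction = 32 × €175 = €5,600, leaving €2,082.
Education Credit: €190,200 is at or above €170,100, so the credit is €0.
Renter's Relief Credit: 5% of the €24,200 excess over €166,000 is €1,210; credit = €7,725 − €1,210 = €6,515.
Total: €2,082 + €0 + €6,515 = €8,597.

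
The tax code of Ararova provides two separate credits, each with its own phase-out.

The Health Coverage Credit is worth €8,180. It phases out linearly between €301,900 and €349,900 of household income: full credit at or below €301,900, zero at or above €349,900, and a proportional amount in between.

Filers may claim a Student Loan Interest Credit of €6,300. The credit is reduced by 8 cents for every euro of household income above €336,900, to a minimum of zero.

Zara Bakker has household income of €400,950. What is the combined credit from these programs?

Health Coverage Credit: €400,950 is at or above €349,900, so the credit is €0.
Student Loan Interest Credit: 8% of the €64,050 excess over €336,900 is €5,124; credit = €6,300 − €5,124 = €1,176.
Total: €0 + €1,176 = €1,176.

€1,176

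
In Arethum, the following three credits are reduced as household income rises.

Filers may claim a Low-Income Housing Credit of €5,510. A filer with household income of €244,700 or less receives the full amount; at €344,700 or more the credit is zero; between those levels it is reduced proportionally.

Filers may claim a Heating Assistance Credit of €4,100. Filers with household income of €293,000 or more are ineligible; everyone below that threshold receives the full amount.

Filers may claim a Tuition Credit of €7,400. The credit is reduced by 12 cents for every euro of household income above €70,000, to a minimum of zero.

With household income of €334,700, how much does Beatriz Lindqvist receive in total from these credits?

€551

Low-Income Housing Credit: €334,700 is €90,000 into a €100,000 phase-out range, leaving 10,000/100,000 of the credit: €5,510 × 10,000/100,000 = €551.
Heating Assistance Credit: €334,700 meets or exceeds the €293,000 cutoff, so the credit is €0.
Tuition Credit: 12% of the €264,700 excess over €70,000 is €31,764 ≥ base, so the credit is €0.
Total: €551 + €0 + €0 = €551.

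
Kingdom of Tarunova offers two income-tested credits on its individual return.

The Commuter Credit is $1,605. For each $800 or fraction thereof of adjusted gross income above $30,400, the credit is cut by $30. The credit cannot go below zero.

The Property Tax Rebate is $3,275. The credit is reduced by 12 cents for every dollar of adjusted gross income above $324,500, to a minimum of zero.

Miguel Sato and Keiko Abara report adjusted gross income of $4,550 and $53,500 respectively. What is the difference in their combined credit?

$870

Miguel ($4,550): Commuter Credit: $4,550 is at or below the $30,400 threshold, so the full $1,605 applies. Property Tax Rebate: $4,550 is at or below the $324,500 threshold, so the full $3,275 applies. total $1,605 + $3,275 = $4,880
Keiko ($53,500): Commuter Credit: income exceeds $30,400 by $23,100, which is 29 full-or-partial $800 increments; reduction = 29 × $30 = $870, leaving $735. Property Tax Rebate: $53,500 is at or below the $324,500 threshold, so the full $3,275 applies. total $735 + $3,275 = $4,010
Difference: |$4,880 − $4,010| = $870.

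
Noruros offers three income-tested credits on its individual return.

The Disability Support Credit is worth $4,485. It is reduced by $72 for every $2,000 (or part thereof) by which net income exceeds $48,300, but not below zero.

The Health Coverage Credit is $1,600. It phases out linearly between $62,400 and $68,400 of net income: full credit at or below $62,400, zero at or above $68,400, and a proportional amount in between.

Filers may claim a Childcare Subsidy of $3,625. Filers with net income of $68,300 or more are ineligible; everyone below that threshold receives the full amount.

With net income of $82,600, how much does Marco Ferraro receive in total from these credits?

$3,189

Disability Support Credit: income exceeds $48,300 by $34,300, which is 18 full-or-partial $2,000 increments; reduction = 18 × $72 = $1,296, leaving $3,189.
Health Coverage Credit: $82,600 is at or above $68,400, so the credit is $0.
Childcare Subsidy: $82,600 meets or exceeds the $68,300 cutoff, so the credit is $0.
Total: $3,189 + $0 + $0 = $3,189.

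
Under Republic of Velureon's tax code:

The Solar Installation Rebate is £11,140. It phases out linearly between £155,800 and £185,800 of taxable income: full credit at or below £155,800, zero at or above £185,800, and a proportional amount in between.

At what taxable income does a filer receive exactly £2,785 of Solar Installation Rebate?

£178,300

£2,785 is 2,785/11,140 of the full £11,140, so 8,355/11,140 of the £30,000 range has been used: income = £155,800 + £30,000 × 8,355/11,140 = £178,300.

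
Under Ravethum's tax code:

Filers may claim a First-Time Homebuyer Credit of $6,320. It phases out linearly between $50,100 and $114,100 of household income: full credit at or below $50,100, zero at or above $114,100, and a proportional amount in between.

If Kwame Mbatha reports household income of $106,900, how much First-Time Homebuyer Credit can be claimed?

$711

First-Time Homebuyer Credit: $106,900 is $56,800 into a $64,000 phase-out range, leaving 7,200/64,000 of the credit: $6,320 × 7,200/64,000 = $711.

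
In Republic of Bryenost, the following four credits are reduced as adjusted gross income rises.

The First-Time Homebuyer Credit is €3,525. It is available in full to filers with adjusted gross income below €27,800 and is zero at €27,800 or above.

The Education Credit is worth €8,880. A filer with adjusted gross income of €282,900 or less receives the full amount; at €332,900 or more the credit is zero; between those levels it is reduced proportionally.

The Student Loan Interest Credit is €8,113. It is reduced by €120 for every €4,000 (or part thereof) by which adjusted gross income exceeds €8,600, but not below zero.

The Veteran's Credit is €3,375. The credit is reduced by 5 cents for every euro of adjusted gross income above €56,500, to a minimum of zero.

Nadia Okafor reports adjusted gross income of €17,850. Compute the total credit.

€23,533

First-Time Homebuyer Credit: €17,850 is below the €27,800 cutoff, so the full €3,525 applies.
Education Credit: €17,850 is at or below the €282,900 threshold, so the full €8,880 applies.
Student Loan Interest Credit: income exceeds €8,600 by €9,250, which is 3 full-or-partial €4,000 increments; reduction = 3 × €120 = €360, leaving €7,753.
Veteran's Credit: €17,850 is at or below the €56,500 threshold, so the full €3,375 applies.
Total: €3,525 + €8,880 + €7,753 + €3,375 = €23,533.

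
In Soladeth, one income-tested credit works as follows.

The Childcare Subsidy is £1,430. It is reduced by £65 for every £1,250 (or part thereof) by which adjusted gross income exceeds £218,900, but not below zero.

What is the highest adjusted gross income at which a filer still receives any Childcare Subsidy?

£245,150

After 21 increments the reduction is 21 × £65 = £1,365, leaving £65; one more increment wipes it out. Increment 21 ends at excess 21 × £1,250 = £26,250, so the highest qualifying income is £218,900 + £26,250 = £245,150.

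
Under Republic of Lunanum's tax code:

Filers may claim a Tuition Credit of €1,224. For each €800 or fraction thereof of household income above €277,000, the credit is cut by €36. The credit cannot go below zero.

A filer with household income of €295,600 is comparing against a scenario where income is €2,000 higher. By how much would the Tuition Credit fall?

At €295,600 — income exceeds €277,000 by €18,600, which is 24 full-or-partial €800 increments; reduction = 24 × €36 = €864, leaving €360.
At €297,600 — income exceeds €277,000 by €20,600, which is 26 full-or-partial €800 increments; reduction = 26 × €36 = €936, leaving €288.
Lost: €360 − €288 = €72.

€72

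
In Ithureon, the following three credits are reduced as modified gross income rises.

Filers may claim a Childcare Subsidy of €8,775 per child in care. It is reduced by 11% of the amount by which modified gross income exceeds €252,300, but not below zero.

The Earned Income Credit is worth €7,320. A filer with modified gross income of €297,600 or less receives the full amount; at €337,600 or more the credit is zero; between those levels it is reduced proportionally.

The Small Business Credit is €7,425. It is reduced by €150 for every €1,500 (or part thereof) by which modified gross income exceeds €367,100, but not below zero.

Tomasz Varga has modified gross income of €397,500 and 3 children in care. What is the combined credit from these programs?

€14,628

Childcare Subsidy: base = 3 × €8,775 = €26,325. 11% of the €145,200 excess over €252,300 is €15,972; credit = €26,325 − €15,972 = €10,353.
Earned Income Credit: €397,500 is at or above €337,600, so the credit is €0.
Small Business Credit: income exceeds €367,100 by €30,400, which is 21 full-or-partial €1,500 increments; reduction = 21 × €150 = €3,150, leaving €4,275.
Total: €10,353 + €0 + €4,275 = €14,628.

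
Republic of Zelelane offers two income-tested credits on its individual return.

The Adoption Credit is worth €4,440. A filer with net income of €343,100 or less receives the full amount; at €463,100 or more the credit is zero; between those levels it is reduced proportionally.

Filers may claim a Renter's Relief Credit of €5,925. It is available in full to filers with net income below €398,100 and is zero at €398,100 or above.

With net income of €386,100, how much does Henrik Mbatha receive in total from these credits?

€8,774

Adoption Credit: €386,100 is €43,000 into a €120,000 phase-out range, leaving 77,000/120,000 of the credit: €4,440 × 77,000/120,000 = €2,849.
Renter's Relief Credit: €386,100 is below the €398,100 cutoff, so the full €5,925 applies.
Total: €2,849 + €5,925 = €8,774.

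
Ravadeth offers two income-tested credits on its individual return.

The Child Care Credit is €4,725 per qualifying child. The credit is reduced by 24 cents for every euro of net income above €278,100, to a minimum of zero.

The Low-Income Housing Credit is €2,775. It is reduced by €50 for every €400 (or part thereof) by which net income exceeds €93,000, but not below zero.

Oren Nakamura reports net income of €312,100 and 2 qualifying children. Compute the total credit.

Child Care Credit: base = 2 × €4,725 = €9,450. 24% of the €34,000 excess over €278,100 is €8,160; credit = €9,450 − €8,160 = €1,290.
Low-Income Housing Credit: income exceeds €93,000 by €219,100 → 548 increments × €50 = €27,400 ≥ base, so the credit is €0.
Total: €1,290 + €0 = €1,290.

€1,290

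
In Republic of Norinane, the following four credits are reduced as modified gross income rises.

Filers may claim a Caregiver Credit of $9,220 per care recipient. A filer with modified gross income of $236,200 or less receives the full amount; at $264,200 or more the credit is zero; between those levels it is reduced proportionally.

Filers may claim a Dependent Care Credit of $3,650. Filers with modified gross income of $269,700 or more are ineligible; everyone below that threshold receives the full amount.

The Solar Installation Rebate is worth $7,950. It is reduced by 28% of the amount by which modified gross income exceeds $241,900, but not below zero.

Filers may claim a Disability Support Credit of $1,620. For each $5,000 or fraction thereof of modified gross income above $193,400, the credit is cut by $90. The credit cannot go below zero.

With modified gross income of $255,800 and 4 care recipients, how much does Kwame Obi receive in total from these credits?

$19,222

Caregiver Credit: base = 4 × $9,220 = $36,880. $255,800 is $19,600 into a $28,000 phase-out range, leaving 8,400/28,000 of the credit: $36,880 × 8,400/28,000 = $11,064.
Dependent Care Credit: $255,800 is below the $269,700 cutoff, so the full $3,650 applies.
Solar Installation Rebate: 28% of the $13,900 excess over $241,900 is $3,892; credit = $7,950 − $3,892 = $4,058.
Disability Support Credit: income exceeds $193,400 by $62,400, which is 13 full-or-partial $5,000 increments; reduction = 13 × $90 = $1,170, leaving $450.
Total: $11,064 + $3,650 + $4,058 + $450 = $19,222.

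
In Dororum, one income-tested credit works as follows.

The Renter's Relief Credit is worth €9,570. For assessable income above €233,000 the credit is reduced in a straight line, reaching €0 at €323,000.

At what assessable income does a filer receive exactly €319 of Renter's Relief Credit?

€320,000

€319 is 319/9,570 of the full €9,570, so 9,251/9,570 of the €90,000 range has been used: income = €233,000 + €90,000 × 9,251/9,570 = €320,000.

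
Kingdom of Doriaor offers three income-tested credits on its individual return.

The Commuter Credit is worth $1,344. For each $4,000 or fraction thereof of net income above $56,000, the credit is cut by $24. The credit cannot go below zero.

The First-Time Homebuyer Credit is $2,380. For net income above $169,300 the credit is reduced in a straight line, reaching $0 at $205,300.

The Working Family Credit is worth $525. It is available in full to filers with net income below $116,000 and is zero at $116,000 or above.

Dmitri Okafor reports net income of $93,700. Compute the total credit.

Commuter Credit: income exceeds $56,000 by $37,700, which is 10 full-or-partial $4,000 increments; reduction = 10 × $24 = $240, leaving $1,104.
First-Time Homebuyer Credit: $93,700 is at or below the $169,300 threshold, so the full $2,380 applies.
Working Family Credit: $93,700 is below the $116,000 cutoff, so the full $525 applies.
Total: $1,104 + $2,380 + $525 = $4,009.

$4,009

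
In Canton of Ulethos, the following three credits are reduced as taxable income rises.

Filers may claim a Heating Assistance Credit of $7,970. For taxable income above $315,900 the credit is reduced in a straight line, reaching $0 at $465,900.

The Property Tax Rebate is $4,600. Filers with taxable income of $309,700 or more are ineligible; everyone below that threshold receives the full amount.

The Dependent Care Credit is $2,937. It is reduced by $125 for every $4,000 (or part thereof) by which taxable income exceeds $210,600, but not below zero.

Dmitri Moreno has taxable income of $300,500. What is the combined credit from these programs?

$12,632

Heating Assistance Credit: $300,500 is at or below the $315,900 threshold, so the full $7,970 applies.
Property Tax Rebate: $300,500 is below the $309,700 cutoff, so the full $4,600 applies.
Dependent Care Credit: income exceeds $210,600 by $89,900, which is 23 full-or-partial $4,000 increments; reduction = 23 × $125 = $2,875, leaving $62.
Total: $7,970 + $4,600 + $62 = $12,632.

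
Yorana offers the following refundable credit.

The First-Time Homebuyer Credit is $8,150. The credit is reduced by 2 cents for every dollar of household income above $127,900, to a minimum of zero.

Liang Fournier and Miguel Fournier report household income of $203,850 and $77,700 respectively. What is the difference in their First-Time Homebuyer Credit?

$1,519

Liang ($203,850): First-Time Homebuyer Credit: 2% of the $75,950 excess over $127,900 is $1,519; credit = $8,150 − $1,519 = $6,631.
Miguel ($77,700): First-Time Homebuyer Credit: $77,700 is at or below the $127,900 threshold, so the full $8,150 applies.
Difference: |$6,631 − $8,150| = $1,519.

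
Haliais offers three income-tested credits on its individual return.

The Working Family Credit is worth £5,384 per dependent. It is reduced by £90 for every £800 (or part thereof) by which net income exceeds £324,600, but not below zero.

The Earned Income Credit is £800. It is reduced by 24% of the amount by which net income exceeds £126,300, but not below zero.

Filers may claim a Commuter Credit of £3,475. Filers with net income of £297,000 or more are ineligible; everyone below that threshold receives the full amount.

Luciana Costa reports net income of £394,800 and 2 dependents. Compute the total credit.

Working Family Credit: base = 2 × £5,384 = £10,768. income exceeds £324,600 by £70,200, which is 88 full-or-partial £800 increments; reduction = 88 × £90 = £7,920, leaving £2,848.
Earned Income Credit: 24% of the £268,500 excess over £126,300 is £64,440 ≥ base, so the credit is £0.
Commuter Credit: £394,800 meets or exceeds the £297,000 cutoff, so the credit is £0.
Total: £2,848 + £0 + £0 = £2,848.

£2,848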